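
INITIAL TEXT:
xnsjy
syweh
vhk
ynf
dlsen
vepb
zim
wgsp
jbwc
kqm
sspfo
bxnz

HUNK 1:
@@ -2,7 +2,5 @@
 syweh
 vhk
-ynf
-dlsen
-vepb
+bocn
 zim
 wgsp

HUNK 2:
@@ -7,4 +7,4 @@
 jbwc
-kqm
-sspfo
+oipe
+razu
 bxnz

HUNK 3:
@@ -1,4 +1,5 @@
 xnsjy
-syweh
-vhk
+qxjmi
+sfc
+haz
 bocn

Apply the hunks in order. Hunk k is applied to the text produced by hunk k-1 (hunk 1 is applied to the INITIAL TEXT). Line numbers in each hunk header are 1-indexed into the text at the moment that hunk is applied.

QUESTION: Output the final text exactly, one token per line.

Answer: xnsjy
qxjmi
sfc
haz
bocn
zim
wgsp
jbwc
oipe
razu
bxnz

Derivation:
Hunk 1: at line 2 remove [ynf,dlsen,vepb] add [bocn] -> 10 lines: xnsjy syweh vhk bocn zim wgsp jbwc kqm sspfo bxnz
Hunk 2: at line 7 remove [kqm,sspfo] add [oipe,razu] -> 10 lines: xnsjy syweh vhk bocn zim wgsp jbwc oipe razu bxnz
Hunk 3: at line 1 remove [syweh,vhk] add [qxjmi,sfc,haz] -> 11 lines: xnsjy qxjmi sfc haz bocn zim wgsp jbwc oipe razu bxnz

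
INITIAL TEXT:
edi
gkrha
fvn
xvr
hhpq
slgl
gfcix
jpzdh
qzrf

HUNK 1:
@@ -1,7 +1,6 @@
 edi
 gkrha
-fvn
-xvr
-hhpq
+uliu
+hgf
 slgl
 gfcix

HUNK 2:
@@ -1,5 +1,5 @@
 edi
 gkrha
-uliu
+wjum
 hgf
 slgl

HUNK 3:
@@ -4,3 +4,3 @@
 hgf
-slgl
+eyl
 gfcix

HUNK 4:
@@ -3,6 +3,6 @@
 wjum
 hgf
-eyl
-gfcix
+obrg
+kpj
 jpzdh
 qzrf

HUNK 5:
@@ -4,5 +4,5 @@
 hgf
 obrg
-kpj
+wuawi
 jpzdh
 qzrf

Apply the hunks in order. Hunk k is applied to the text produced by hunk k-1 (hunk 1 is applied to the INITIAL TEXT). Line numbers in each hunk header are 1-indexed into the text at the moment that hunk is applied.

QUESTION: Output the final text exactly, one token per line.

Answer: edi
gkrha
wjum
hgf
obrg
wuawi
jpzdh
qzrf

Derivation:
Hunk 1: at line 1 remove [fvn,xvr,hhpq] add [uliu,hgf] -> 8 lines: edi gkrha uliu hgf slgl gfcix jpzdh qzrf
Hunk 2: at line 1 remove [uliu] add [wjum] -> 8 lines: edi gkrha wjum hgf slgl gfcix jpzdh qzrf
Hunk 3: at line 4 remove [slgl] add [eyl] -> 8 lines: edi gkrha wjum hgf eyl gfcix jpzdh qzrf
Hunk 4: at line 3 remove [eyl,gfcix] add [obrg,kpj] -> 8 lines: edi gkrha wjum hgf obrg kpj jpzdh qzrf
Hunk 5: at line 4 remove [kpj] add [wuawi] -> 8 lines: edi gkrha wjum hgf obrg wuawi jpzdh qzrf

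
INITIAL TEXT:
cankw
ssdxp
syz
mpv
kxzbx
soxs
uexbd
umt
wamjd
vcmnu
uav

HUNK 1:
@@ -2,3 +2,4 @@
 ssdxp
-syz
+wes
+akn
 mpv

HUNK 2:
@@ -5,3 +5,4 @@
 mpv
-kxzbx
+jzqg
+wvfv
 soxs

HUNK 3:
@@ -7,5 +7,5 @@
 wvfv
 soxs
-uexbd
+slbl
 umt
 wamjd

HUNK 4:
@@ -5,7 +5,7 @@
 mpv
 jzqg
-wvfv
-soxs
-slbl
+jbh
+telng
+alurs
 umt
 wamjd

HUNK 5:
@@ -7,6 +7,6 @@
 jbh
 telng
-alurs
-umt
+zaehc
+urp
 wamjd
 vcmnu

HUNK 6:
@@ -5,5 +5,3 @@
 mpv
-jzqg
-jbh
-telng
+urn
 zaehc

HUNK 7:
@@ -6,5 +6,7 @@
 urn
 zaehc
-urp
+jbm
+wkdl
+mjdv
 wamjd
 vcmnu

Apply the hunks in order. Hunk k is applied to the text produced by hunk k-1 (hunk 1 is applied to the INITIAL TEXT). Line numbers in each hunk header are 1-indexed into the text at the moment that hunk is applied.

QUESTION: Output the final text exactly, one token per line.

Hunk 1: at line 2 remove [syz] add [wes,akn] -> 12 lines: cankw ssdxp wes akn mpv kxzbx soxs uexbd umt wamjd vcmnu uav
Hunk 2: at line 5 remove [kxzbx] add [jzqg,wvfv] -> 13 lines: cankw ssdxp wes akn mpv jzqg wvfv soxs uexbd umt wamjd vcmnu uav
Hunk 3: at line 7 remove [uexbd] add [slbl] -> 13 lines: cankw ssdxp wes akn mpv jzqg wvfv soxs slbl umt wamjd vcmnu uav
Hunk 4: at line 5 remove [wvfv,soxs,slbl] add [jbh,telng,alurs] -> 13 lines: cankw ssdxp wes akn mpv jzqg jbh telng alurs umt wamjd vcmnu uav
Hunk 5: at line 7 remove [alurs,umt] add [zaehc,urp] -> 13 lines: cankw ssdxp wes akn mpv jzqg jbh telng zaehc urp wamjd vcmnu uav
Hunk 6: at line 5 remove [jzqg,jbh,telng] add [urn] -> 11 lines: cankw ssdxp wes akn mpv urn zaehc urp wamjd vcmnu uav
Hunk 7: at line 6 remove [urp] add [jbm,wkdl,mjdv] -> 13 lines: cankw ssdxp wes akn mpv urn zaehc jbm wkdl mjdv wamjd vcmnu uav

Answer: cankw
ssdxp
wes
akn
mpv
urn
zaehc
jbm
wkdl
mjdv
wamjd
vcmnu
uav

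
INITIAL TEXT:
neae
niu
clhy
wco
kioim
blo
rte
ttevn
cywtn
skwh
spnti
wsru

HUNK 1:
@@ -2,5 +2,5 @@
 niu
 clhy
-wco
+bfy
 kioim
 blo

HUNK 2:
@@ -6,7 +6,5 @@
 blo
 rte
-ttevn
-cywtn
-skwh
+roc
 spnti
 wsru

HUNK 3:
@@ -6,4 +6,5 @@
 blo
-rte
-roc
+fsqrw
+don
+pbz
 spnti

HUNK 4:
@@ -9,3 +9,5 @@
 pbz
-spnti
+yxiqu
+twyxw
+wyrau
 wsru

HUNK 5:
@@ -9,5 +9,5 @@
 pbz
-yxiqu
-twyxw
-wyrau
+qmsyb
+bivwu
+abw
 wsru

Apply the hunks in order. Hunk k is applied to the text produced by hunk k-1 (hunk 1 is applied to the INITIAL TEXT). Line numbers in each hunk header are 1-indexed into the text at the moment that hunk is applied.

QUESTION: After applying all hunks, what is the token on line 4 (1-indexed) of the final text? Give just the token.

Hunk 1: at line 2 remove [wco] add [bfy] -> 12 lines: neae niu clhy bfy kioim blo rte ttevn cywtn skwh spnti wsru
Hunk 2: at line 6 remove [ttevn,cywtn,skwh] add [roc] -> 10 lines: neae niu clhy bfy kioim blo rte roc spnti wsru
Hunk 3: at line 6 remove [rte,roc] add [fsqrw,don,pbz] -> 11 lines: neae niu clhy bfy kioim blo fsqrw don pbz spnti wsru
Hunk 4: at line 9 remove [spnti] add [yxiqu,twyxw,wyrau] -> 13 lines: neae niu clhy bfy kioim blo fsqrw don pbz yxiqu twyxw wyrau wsru
Hunk 5: at line 9 remove [yxiqu,twyxw,wyrau] add [qmsyb,bivwu,abw] -> 13 lines: neae niu clhy bfy kioim blo fsqrw don pbz qmsyb bivwu abw wsru
Final line 4: bfy

Answer: bfy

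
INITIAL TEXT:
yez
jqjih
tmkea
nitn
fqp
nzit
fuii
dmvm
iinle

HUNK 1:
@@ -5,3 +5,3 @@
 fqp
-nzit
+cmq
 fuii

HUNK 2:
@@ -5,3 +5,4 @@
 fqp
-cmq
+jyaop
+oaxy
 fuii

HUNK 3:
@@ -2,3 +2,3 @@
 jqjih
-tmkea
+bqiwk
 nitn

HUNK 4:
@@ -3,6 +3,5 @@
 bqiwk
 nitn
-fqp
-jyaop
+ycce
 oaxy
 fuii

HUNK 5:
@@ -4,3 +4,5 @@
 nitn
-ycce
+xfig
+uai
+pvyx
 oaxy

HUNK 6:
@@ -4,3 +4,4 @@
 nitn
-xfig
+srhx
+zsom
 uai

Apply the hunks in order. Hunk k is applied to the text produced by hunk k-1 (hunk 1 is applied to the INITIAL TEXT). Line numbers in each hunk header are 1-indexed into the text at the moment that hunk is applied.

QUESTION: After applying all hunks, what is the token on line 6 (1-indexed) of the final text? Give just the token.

Hunk 1: at line 5 remove [nzit] add [cmq] -> 9 lines: yez jqjih tmkea nitn fqp cmq fuii dmvm iinle
Hunk 2: at line 5 remove [cmq] add [jyaop,oaxy] -> 10 lines: yez jqjih tmkea nitn fqp jyaop oaxy fuii dmvm iinle
Hunk 3: at line 2 remove [tmkea] add [bqiwk] -> 10 lines: yez jqjih bqiwk nitn fqp jyaop oaxy fuii dmvm iinle
Hunk 4: at line 3 remove [fqp,jyaop] add [ycce] -> 9 lines: yez jqjih bqiwk nitn ycce oaxy fuii dmvm iinle
Hunk 5: at line 4 remove [ycce] add [xfig,uai,pvyx] -> 11 lines: yez jqjih bqiwk nitn xfig uai pvyx oaxy fuii dmvm iinle
Hunk 6: at line 4 remove [xfig] add [srhx,zsom] -> 12 lines: yez jqjih bqiwk nitn srhx zsom uai pvyx oaxy fuii dmvm iinle
Final line 6: zsom

Answer: zsom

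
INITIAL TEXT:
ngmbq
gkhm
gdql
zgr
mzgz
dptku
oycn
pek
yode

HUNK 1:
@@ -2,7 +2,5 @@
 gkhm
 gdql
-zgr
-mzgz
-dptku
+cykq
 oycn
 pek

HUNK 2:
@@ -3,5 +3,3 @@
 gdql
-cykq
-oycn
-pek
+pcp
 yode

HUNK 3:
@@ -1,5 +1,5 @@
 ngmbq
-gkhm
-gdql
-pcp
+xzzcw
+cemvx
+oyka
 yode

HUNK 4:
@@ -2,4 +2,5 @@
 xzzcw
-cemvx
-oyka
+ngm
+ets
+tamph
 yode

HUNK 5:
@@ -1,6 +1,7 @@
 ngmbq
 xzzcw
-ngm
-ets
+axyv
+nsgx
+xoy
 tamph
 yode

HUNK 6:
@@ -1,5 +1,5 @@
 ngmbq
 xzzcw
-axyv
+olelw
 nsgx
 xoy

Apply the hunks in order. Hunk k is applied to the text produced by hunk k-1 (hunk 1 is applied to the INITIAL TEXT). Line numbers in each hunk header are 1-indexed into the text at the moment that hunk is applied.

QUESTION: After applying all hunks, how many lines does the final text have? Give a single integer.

Answer: 7

Derivation:
Hunk 1: at line 2 remove [zgr,mzgz,dptku] add [cykq] -> 7 lines: ngmbq gkhm gdql cykq oycn pek yode
Hunk 2: at line 3 remove [cykq,oycn,pek] add [pcp] -> 5 lines: ngmbq gkhm gdql pcp yode
Hunk 3: at line 1 remove [gkhm,gdql,pcp] add [xzzcw,cemvx,oyka] -> 5 lines: ngmbq xzzcw cemvx oyka yode
Hunk 4: at line 2 remove [cemvx,oyka] add [ngm,ets,tamph] -> 6 lines: ngmbq xzzcw ngm ets tamph yode
Hunk 5: at line 1 remove [ngm,ets] add [axyv,nsgx,xoy] -> 7 lines: ngmbq xzzcw axyv nsgx xoy tamph yode
Hunk 6: at line 1 remove [axyv] add [olelw] -> 7 lines: ngmbq xzzcw olelw nsgx xoy tamph yode
Final line count: 7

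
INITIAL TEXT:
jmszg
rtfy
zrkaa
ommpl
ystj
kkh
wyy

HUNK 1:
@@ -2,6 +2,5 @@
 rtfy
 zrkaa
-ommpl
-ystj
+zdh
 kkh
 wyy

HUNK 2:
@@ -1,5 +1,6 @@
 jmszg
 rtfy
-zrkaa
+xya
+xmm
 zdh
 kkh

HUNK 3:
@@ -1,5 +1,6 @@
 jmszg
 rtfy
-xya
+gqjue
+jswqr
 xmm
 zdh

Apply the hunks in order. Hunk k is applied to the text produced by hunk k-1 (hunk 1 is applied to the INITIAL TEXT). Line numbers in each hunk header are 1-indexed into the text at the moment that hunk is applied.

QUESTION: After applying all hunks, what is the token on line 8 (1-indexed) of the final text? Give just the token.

Hunk 1: at line 2 remove [ommpl,ystj] add [zdh] -> 6 lines: jmszg rtfy zrkaa zdh kkh wyy
Hunk 2: at line 1 remove [zrkaa] add [xya,xmm] -> 7 lines: jmszg rtfy xya xmm zdh kkh wyy
Hunk 3: at line 1 remove [xya] add [gqjue,jswqr] -> 8 lines: jmszg rtfy gqjue jswqr xmm zdh kkh wyy
Final line 8: wyy

Answer: wyy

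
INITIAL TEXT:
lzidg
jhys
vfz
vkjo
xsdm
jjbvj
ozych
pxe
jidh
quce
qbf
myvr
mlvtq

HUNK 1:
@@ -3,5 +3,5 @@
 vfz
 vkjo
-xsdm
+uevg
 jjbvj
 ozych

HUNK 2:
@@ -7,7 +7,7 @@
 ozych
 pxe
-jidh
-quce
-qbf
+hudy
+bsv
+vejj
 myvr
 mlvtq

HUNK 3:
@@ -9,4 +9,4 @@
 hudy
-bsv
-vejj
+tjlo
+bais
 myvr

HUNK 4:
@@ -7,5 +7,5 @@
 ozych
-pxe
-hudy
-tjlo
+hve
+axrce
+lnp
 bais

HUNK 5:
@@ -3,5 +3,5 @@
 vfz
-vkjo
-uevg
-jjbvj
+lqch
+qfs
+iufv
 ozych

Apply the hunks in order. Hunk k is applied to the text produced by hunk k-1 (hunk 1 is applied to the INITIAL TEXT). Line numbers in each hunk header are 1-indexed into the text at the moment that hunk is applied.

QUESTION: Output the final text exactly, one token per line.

Answer: lzidg
jhys
vfz
lqch
qfs
iufv
ozych
hve
axrce
lnp
bais
myvr
mlvtq

Derivation:
Hunk 1: at line 3 remove [xsdm] add [uevg] -> 13 lines: lzidg jhys vfz vkjo uevg jjbvj ozych pxe jidh quce qbf myvr mlvtq
Hunk 2: at line 7 remove [jidh,quce,qbf] add [hudy,bsv,vejj] -> 13 lines: lzidg jhys vfz vkjo uevg jjbvj ozych pxe hudy bsv vejj myvr mlvtq
Hunk 3: at line 9 remove [bsv,vejj] add [tjlo,bais] -> 13 lines: lzidg jhys vfz vkjo uevg jjbvj ozych pxe hudy tjlo bais myvr mlvtq
Hunk 4: at line 7 remove [pxe,hudy,tjlo] add [hve,axrce,lnp] -> 13 lines: lzidg jhys vfz vkjo uevg jjbvj ozych hve axrce lnp bais myvr mlvtq
Hunk 5: at line 3 remove [vkjo,uevg,jjbvj] add [lqch,qfs,iufv] -> 13 lines: lzidg jhys vfz lqch qfs iufv ozych hve axrce lnp bais myvr mlvtq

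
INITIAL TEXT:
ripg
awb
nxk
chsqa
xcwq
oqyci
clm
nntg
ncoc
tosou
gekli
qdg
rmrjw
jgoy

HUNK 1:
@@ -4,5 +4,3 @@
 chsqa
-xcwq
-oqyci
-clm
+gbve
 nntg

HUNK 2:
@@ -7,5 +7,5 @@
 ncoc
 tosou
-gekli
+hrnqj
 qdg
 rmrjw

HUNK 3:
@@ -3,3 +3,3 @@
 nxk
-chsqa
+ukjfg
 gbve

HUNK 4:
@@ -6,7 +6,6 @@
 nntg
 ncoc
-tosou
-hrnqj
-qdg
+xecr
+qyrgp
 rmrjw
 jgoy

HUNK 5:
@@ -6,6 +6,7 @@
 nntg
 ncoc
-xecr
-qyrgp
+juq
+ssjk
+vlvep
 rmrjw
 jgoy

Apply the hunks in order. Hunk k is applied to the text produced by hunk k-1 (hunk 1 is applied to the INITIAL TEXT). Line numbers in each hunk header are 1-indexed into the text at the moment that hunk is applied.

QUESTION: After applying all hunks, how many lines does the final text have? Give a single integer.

Answer: 12

Derivation:
Hunk 1: at line 4 remove [xcwq,oqyci,clm] add [gbve] -> 12 lines: ripg awb nxk chsqa gbve nntg ncoc tosou gekli qdg rmrjw jgoy
Hunk 2: at line 7 remove [gekli] add [hrnqj] -> 12 lines: ripg awb nxk chsqa gbve nntg ncoc tosou hrnqj qdg rmrjw jgoy
Hunk 3: at line 3 remove [chsqa] add [ukjfg] -> 12 lines: ripg awb nxk ukjfg gbve nntg ncoc tosou hrnqj qdg rmrjw jgoy
Hunk 4: at line 6 remove [tosou,hrnqj,qdg] add [xecr,qyrgp] -> 11 lines: ripg awb nxk ukjfg gbve nntg ncoc xecr qyrgp rmrjw jgoy
Hunk 5: at line 6 remove [xecr,qyrgp] add [juq,ssjk,vlvep] -> 12 lines: ripg awb nxk ukjfg gbve nntg ncoc juq ssjk vlvep rmrjw jgoy
Final line count: 12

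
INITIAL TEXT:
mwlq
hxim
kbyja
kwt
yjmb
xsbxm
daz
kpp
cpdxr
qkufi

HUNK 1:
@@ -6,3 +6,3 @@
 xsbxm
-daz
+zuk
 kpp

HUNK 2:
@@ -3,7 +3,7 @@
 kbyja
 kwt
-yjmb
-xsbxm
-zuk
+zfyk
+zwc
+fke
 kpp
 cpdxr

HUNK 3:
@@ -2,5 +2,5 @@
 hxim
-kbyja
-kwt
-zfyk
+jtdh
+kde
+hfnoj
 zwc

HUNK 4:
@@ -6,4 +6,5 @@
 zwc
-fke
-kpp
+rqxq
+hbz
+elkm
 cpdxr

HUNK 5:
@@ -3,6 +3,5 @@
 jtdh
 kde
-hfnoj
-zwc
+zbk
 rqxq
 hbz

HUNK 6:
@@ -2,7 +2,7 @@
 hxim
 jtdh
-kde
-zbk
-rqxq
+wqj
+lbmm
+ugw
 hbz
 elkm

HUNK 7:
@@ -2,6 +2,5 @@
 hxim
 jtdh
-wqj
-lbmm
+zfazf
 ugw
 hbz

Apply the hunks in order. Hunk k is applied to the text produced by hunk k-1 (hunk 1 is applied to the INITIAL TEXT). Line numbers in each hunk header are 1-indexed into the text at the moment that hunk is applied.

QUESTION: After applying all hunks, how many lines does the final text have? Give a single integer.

Answer: 9

Derivation:
Hunk 1: at line 6 remove [daz] add [zuk] -> 10 lines: mwlq hxim kbyja kwt yjmb xsbxm zuk kpp cpdxr qkufi
Hunk 2: at line 3 remove [yjmb,xsbxm,zuk] add [zfyk,zwc,fke] -> 10 lines: mwlq hxim kbyja kwt zfyk zwc fke kpp cpdxr qkufi
Hunk 3: at line 2 remove [kbyja,kwt,zfyk] add [jtdh,kde,hfnoj] -> 10 lines: mwlq hxim jtdh kde hfnoj zwc fke kpp cpdxr qkufi
Hunk 4: at line 6 remove [fke,kpp] add [rqxq,hbz,elkm] -> 11 lines: mwlq hxim jtdh kde hfnoj zwc rqxq hbz elkm cpdxr qkufi
Hunk 5: at line 3 remove [hfnoj,zwc] add [zbk] -> 10 lines: mwlq hxim jtdh kde zbk rqxq hbz elkm cpdxr qkufi
Hunk 6: at line 2 remove [kde,zbk,rqxq] add [wqj,lbmm,ugw] -> 10 lines: mwlq hxim jtdh wqj lbmm ugw hbz elkm cpdxr qkufi
Hunk 7: at line 2 remove [wqj,lbmm] add [zfazf] -> 9 lines: mwlq hxim jtdh zfazf ugw hbz elkm cpdxr qkufi
Final line count: 9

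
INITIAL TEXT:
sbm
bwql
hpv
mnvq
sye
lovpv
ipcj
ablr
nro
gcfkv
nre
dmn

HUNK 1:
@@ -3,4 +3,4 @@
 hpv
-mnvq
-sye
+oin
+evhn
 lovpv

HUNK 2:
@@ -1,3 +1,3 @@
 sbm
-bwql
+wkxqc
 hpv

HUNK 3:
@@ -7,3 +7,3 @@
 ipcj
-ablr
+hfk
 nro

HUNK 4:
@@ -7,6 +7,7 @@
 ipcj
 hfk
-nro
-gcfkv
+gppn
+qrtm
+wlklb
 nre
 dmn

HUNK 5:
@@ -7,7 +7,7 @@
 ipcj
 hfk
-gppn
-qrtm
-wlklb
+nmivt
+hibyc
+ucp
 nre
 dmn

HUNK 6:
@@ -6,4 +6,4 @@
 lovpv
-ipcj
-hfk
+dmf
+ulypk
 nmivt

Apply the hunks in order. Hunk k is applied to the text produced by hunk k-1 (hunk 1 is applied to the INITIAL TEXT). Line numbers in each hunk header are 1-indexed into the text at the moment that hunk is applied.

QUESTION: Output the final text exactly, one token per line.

Answer: sbm
wkxqc
hpv
oin
evhn
lovpv
dmf
ulypk
nmivt
hibyc
ucp
nre
dmn

Derivation:
Hunk 1: at line 3 remove [mnvq,sye] add [oin,evhn] -> 12 lines: sbm bwql hpv oin evhn lovpv ipcj ablr nro gcfkv nre dmn
Hunk 2: at line 1 remove [bwql] add [wkxqc] -> 12 lines: sbm wkxqc hpv oin evhn lovpv ipcj ablr nro gcfkv nre dmn
Hunk 3: at line 7 remove [ablr] add [hfk] -> 12 lines: sbm wkxqc hpv oin evhn lovpv ipcj hfk nro gcfkv nre dmn
Hunk 4: at line 7 remove [nro,gcfkv] add [gppn,qrtm,wlklb] -> 13 lines: sbm wkxqc hpv oin evhn lovpv ipcj hfk gppn qrtm wlklb nre dmn
Hunk 5: at line 7 remove [gppn,qrtm,wlklb] add [nmivt,hibyc,ucp] -> 13 lines: sbm wkxqc hpv oin evhn lovpv ipcj hfk nmivt hibyc ucp nre dmn
Hunk 6: at line 6 remove [ipcj,hfk] add [dmf,ulypk] -> 13 lines: sbm wkxqc hpv oin evhn lovpv dmf ulypk nmivt hibyc ucp nre dmn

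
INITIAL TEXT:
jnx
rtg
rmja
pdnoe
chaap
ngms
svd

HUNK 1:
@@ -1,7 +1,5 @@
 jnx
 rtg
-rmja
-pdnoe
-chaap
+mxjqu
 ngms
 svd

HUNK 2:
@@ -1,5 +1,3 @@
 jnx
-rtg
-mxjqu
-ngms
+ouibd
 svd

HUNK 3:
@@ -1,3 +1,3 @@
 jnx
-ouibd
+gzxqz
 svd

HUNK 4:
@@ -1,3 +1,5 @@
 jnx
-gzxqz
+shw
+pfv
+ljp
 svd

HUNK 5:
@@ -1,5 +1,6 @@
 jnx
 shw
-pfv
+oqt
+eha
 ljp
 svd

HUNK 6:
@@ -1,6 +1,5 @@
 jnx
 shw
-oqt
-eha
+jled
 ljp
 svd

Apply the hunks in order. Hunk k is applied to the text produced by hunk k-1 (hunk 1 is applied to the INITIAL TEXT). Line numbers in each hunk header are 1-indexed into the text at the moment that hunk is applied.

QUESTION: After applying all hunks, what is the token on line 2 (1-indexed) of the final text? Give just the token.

Hunk 1: at line 1 remove [rmja,pdnoe,chaap] add [mxjqu] -> 5 lines: jnx rtg mxjqu ngms svd
Hunk 2: at line 1 remove [rtg,mxjqu,ngms] add [ouibd] -> 3 lines: jnx ouibd svd
Hunk 3: at line 1 remove [ouibd] add [gzxqz] -> 3 lines: jnx gzxqz svd
Hunk 4: at line 1 remove [gzxqz] add [shw,pfv,ljp] -> 5 lines: jnx shw pfv ljp svd
Hunk 5: at line 1 remove [pfv] add [oqt,eha] -> 6 lines: jnx shw oqt eha ljp svd
Hunk 6: at line 1 remove [oqt,eha] add [jled] -> 5 lines: jnx shw jled ljp svd
Final line 2: shw

Answer: shw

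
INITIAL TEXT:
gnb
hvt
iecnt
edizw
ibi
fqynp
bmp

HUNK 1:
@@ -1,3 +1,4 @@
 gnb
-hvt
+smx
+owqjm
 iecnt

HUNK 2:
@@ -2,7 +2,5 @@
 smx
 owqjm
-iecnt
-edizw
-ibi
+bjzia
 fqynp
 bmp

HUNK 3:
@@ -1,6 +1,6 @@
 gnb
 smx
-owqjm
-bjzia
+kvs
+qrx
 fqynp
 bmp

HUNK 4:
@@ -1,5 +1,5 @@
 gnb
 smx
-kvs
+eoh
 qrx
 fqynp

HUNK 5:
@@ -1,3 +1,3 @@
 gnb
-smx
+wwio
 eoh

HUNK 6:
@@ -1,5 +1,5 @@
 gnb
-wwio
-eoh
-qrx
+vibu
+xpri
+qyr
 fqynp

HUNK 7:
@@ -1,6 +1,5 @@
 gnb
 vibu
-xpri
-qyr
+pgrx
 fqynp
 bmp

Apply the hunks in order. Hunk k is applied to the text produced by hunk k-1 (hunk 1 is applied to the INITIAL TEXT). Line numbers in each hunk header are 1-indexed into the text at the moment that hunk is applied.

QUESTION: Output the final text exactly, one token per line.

Answer: gnb
vibu
pgrx
fqynp
bmp

Derivation:
Hunk 1: at line 1 remove [hvt] add [smx,owqjm] -> 8 lines: gnb smx owqjm iecnt edizw ibi fqynp bmp
Hunk 2: at line 2 remove [iecnt,edizw,ibi] add [bjzia] -> 6 lines: gnb smx owqjm bjzia fqynp bmp
Hunk 3: at line 1 remove [owqjm,bjzia] add [kvs,qrx] -> 6 lines: gnb smx kvs qrx fqynp bmp
Hunk 4: at line 1 remove [kvs] add [eoh] -> 6 lines: gnb smx eoh qrx fqynp bmp
Hunk 5: at line 1 remove [smx] add [wwio] -> 6 lines: gnb wwio eoh qrx fqynp bmp
Hunk 6: at line 1 remove [wwio,eoh,qrx] add [vibu,xpri,qyr] -> 6 lines: gnb vibu xpri qyr fqynp bmp
Hunk 7: at line 1 remove [xpri,qyr] add [pgrx] -> 5 lines: gnb vibu pgrx fqynp bmp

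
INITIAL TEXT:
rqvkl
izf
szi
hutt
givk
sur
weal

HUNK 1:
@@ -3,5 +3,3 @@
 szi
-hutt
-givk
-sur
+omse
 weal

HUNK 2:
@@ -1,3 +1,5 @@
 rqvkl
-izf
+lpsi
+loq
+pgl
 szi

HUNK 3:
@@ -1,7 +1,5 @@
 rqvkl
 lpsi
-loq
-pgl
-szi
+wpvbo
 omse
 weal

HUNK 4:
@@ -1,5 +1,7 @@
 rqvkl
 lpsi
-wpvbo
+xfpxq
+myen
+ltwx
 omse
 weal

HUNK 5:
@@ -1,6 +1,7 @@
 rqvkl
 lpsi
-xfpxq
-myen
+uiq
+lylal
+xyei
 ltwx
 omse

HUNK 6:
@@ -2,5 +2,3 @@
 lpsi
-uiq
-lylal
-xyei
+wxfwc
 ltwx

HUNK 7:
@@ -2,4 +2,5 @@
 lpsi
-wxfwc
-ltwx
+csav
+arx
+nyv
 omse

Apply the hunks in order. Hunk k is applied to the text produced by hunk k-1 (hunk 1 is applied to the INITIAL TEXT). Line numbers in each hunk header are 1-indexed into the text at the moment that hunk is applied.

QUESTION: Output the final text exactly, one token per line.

Answer: rqvkl
lpsi
csav
arx
nyv
omse
weal

Derivation:
Hunk 1: at line 3 remove [hutt,givk,sur] add [omse] -> 5 lines: rqvkl izf szi omse weal
Hunk 2: at line 1 remove [izf] add [lpsi,loq,pgl] -> 7 lines: rqvkl lpsi loq pgl szi omse weal
Hunk 3: at line 1 remove [loq,pgl,szi] add [wpvbo] -> 5 lines: rqvkl lpsi wpvbo omse weal
Hunk 4: at line 1 remove [wpvbo] add [xfpxq,myen,ltwx] -> 7 lines: rqvkl lpsi xfpxq myen ltwx omse weal
Hunk 5: at line 1 remove [xfpxq,myen] add [uiq,lylal,xyei] -> 8 lines: rqvkl lpsi uiq lylal xyei ltwx omse weal
Hunk 6: at line 2 remove [uiq,lylal,xyei] add [wxfwc] -> 6 lines: rqvkl lpsi wxfwc ltwx omse weal
Hunk 7: at line 2 remove [wxfwc,ltwx] add [csav,arx,nyv] -> 7 lines: rqvkl lpsi csav arx nyv omse weal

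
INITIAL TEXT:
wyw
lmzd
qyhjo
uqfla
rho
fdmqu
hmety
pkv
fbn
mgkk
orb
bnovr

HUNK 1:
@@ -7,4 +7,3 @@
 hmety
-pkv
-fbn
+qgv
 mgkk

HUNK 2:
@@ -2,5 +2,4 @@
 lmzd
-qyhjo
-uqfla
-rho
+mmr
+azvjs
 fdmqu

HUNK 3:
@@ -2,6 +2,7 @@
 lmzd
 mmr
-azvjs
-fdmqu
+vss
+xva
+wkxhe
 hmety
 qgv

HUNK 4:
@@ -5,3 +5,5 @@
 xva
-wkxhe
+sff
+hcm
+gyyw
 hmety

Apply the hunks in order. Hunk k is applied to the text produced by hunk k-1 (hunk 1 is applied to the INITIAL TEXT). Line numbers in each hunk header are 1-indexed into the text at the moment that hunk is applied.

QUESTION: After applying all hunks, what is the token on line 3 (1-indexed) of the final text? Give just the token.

Hunk 1: at line 7 remove [pkv,fbn] add [qgv] -> 11 lines: wyw lmzd qyhjo uqfla rho fdmqu hmety qgv mgkk orb bnovr
Hunk 2: at line 2 remove [qyhjo,uqfla,rho] add [mmr,azvjs] -> 10 lines: wyw lmzd mmr azvjs fdmqu hmety qgv mgkk orb bnovr
Hunk 3: at line 2 remove [azvjs,fdmqu] add [vss,xva,wkxhe] -> 11 lines: wyw lmzd mmr vss xva wkxhe hmety qgv mgkk orb bnovr
Hunk 4: at line 5 remove [wkxhe] add [sff,hcm,gyyw] -> 13 lines: wyw lmzd mmr vss xva sff hcm gyyw hmety qgv mgkk orb bnovr
Final line 3: mmr

Answer: mmr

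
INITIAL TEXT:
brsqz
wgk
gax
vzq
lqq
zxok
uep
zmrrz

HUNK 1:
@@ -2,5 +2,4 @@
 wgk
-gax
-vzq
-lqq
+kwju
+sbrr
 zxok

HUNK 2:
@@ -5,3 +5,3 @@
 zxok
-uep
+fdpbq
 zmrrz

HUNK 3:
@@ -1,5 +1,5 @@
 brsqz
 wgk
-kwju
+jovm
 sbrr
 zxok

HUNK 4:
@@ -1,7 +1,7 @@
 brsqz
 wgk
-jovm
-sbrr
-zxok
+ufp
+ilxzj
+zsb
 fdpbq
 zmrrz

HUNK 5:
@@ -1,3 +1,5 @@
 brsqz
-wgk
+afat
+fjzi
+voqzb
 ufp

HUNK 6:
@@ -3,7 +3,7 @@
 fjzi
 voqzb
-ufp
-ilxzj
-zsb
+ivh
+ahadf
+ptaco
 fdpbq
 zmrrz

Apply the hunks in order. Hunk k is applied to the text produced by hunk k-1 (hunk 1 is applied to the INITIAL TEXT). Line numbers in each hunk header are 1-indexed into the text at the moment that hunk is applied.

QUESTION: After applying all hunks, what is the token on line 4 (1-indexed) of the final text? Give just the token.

Answer: voqzb

Derivation:
Hunk 1: at line 2 remove [gax,vzq,lqq] add [kwju,sbrr] -> 7 lines: brsqz wgk kwju sbrr zxok uep zmrrz
Hunk 2: at line 5 remove [uep] add [fdpbq] -> 7 lines: brsqz wgk kwju sbrr zxok fdpbq zmrrz
Hunk 3: at line 1 remove [kwju] add [jovm] -> 7 lines: brsqz wgk jovm sbrr zxok fdpbq zmrrz
Hunk 4: at line 1 remove [jovm,sbrr,zxok] add [ufp,ilxzj,zsb] -> 7 lines: brsqz wgk ufp ilxzj zsb fdpbq zmrrz
Hunk 5: at line 1 remove [wgk] add [afat,fjzi,voqzb] -> 9 lines: brsqz afat fjzi voqzb ufp ilxzj zsb fdpbq zmrrz
Hunk 6: at line 3 remove [ufp,ilxzj,zsb] add [ivh,ahadf,ptaco] -> 9 lines: brsqz afat fjzi voqzb ivh ahadf ptaco fdpbq zmrrz
Final line 4: voqzb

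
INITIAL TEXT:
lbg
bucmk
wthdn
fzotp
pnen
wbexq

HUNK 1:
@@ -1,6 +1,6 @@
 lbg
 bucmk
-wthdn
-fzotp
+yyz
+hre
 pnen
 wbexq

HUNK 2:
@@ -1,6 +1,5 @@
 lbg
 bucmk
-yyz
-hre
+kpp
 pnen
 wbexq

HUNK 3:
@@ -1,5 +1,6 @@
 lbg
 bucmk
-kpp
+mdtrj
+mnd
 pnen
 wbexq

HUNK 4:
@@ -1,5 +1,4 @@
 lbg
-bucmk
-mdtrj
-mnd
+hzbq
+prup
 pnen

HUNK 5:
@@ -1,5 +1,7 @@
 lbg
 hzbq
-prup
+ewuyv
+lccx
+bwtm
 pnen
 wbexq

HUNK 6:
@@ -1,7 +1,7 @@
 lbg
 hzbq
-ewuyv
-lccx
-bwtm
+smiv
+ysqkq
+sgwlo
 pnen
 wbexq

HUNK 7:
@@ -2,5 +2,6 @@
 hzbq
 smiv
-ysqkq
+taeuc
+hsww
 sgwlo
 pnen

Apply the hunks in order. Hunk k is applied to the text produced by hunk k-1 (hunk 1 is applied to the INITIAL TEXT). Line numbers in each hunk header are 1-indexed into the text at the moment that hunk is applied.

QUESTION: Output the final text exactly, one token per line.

Answer: lbg
hzbq
smiv
taeuc
hsww
sgwlo
pnen
wbexq

Derivation:
Hunk 1: at line 1 remove [wthdn,fzotp] add [yyz,hre] -> 6 lines: lbg bucmk yyz hre pnen wbexq
Hunk 2: at line 1 remove [yyz,hre] add [kpp] -> 5 lines: lbg bucmk kpp pnen wbexq
Hunk 3: at line 1 remove [kpp] add [mdtrj,mnd] -> 6 lines: lbg bucmk mdtrj mnd pnen wbexq
Hunk 4: at line 1 remove [bucmk,mdtrj,mnd] add [hzbq,prup] -> 5 lines: lbg hzbq prup pnen wbexq
Hunk 5: at line 1 remove [prup] add [ewuyv,lccx,bwtm] -> 7 lines: lbg hzbq ewuyv lccx bwtm pnen wbexq
Hunk 6: at line 1 remove [ewuyv,lccx,bwtm] add [smiv,ysqkq,sgwlo] -> 7 lines: lbg hzbq smiv ysqkq sgwlo pnen wbexq
Hunk 7: at line 2 remove [ysqkq] add [taeuc,hsww] -> 8 lines: lbg hzbq smiv taeuc hsww sgwlo pnen wbexq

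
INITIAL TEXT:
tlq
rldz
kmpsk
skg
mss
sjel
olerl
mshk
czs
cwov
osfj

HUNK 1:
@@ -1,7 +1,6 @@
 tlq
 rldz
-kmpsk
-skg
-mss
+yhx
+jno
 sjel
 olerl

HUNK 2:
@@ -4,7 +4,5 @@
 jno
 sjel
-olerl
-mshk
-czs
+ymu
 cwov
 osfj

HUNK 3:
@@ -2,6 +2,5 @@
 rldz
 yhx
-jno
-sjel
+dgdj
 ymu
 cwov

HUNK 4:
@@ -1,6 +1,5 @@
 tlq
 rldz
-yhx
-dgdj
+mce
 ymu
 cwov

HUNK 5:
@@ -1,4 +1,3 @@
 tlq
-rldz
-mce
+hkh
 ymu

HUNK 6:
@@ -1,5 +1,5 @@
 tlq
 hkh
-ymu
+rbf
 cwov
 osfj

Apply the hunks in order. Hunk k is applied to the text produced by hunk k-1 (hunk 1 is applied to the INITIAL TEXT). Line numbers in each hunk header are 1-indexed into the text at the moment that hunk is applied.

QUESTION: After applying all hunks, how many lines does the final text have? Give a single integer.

Answer: 5

Derivation:
Hunk 1: at line 1 remove [kmpsk,skg,mss] add [yhx,jno] -> 10 lines: tlq rldz yhx jno sjel olerl mshk czs cwov osfj
Hunk 2: at line 4 remove [olerl,mshk,czs] add [ymu] -> 8 lines: tlq rldz yhx jno sjel ymu cwov osfj
Hunk 3: at line 2 remove [jno,sjel] add [dgdj] -> 7 lines: tlq rldz yhx dgdj ymu cwov osfj
Hunk 4: at line 1 remove [yhx,dgdj] add [mce] -> 6 lines: tlq rldz mce ymu cwov osfj
Hunk 5: at line 1 remove [rldz,mce] add [hkh] -> 5 lines: tlq hkh ymu cwov osfj
Hunk 6: at line 1 remove [ymu] add [rbf] -> 5 lines: tlq hkh rbf cwov osfj
Final line count: 5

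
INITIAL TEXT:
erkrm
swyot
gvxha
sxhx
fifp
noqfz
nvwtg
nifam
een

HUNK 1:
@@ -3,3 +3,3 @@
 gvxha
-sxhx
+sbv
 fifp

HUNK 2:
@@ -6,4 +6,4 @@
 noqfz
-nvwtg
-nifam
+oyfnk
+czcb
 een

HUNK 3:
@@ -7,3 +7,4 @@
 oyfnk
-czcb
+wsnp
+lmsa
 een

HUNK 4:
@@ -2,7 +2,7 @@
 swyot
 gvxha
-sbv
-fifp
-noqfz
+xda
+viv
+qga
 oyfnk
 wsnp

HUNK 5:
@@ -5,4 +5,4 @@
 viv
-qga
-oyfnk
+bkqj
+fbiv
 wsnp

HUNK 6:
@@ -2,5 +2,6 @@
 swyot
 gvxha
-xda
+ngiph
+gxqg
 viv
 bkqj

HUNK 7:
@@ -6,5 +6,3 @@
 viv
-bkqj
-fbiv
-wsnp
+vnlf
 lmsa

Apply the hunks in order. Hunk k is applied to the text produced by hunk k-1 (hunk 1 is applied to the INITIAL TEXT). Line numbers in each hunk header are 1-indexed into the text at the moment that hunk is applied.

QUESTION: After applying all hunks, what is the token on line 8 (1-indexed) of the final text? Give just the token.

Hunk 1: at line 3 remove [sxhx] add [sbv] -> 9 lines: erkrm swyot gvxha sbv fifp noqfz nvwtg nifam een
Hunk 2: at line 6 remove [nvwtg,nifam] add [oyfnk,czcb] -> 9 lines: erkrm swyot gvxha sbv fifp noqfz oyfnk czcb een
Hunk 3: at line 7 remove [czcb] add [wsnp,lmsa] -> 10 lines: erkrm swyot gvxha sbv fifp noqfz oyfnk wsnp lmsa een
Hunk 4: at line 2 remove [sbv,fifp,noqfz] add [xda,viv,qga] -> 10 lines: erkrm swyot gvxha xda viv qga oyfnk wsnp lmsa een
Hunk 5: at line 5 remove [qga,oyfnk] add [bkqj,fbiv] -> 10 lines: erkrm swyot gvxha xda viv bkqj fbiv wsnp lmsa een
Hunk 6: at line 2 remove [xda] add [ngiph,gxqg] -> 11 lines: erkrm swyot gvxha ngiph gxqg viv bkqj fbiv wsnp lmsa een
Hunk 7: at line 6 remove [bkqj,fbiv,wsnp] add [vnlf] -> 9 lines: erkrm swyot gvxha ngiph gxqg viv vnlf lmsa een
Final line 8: lmsa

Answer: lmsa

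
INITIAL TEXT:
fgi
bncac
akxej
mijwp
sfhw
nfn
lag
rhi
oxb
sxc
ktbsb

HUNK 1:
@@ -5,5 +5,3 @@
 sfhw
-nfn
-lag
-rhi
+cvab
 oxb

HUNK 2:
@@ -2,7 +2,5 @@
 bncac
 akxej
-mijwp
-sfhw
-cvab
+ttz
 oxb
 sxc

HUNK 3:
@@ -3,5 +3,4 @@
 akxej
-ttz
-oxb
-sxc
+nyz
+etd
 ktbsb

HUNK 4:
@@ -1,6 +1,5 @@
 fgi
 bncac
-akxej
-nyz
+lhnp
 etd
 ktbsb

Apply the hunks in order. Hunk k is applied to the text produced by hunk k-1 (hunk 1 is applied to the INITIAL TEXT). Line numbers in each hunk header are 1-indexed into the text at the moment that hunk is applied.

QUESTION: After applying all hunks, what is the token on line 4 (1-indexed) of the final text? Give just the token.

Hunk 1: at line 5 remove [nfn,lag,rhi] add [cvab] -> 9 lines: fgi bncac akxej mijwp sfhw cvab oxb sxc ktbsb
Hunk 2: at line 2 remove [mijwp,sfhw,cvab] add [ttz] -> 7 lines: fgi bncac akxej ttz oxb sxc ktbsb
Hunk 3: at line 3 remove [ttz,oxb,sxc] add [nyz,etd] -> 6 lines: fgi bncac akxej nyz etd ktbsb
Hunk 4: at line 1 remove [akxej,nyz] add [lhnp] -> 5 lines: fgi bncac lhnp etd ktbsb
Final line 4: etd

Answer: etd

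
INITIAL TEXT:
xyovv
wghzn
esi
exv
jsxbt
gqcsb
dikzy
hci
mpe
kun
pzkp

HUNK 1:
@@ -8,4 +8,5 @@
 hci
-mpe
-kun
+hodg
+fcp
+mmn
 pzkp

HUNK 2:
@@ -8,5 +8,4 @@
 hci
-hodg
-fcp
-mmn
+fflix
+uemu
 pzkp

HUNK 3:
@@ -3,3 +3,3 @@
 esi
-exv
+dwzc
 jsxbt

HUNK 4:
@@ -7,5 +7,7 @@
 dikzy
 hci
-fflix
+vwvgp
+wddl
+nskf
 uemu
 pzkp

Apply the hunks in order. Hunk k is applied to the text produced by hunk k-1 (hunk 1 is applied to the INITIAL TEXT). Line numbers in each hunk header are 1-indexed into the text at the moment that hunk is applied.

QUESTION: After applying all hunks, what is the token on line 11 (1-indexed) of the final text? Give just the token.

Hunk 1: at line 8 remove [mpe,kun] add [hodg,fcp,mmn] -> 12 lines: xyovv wghzn esi exv jsxbt gqcsb dikzy hci hodg fcp mmn pzkp
Hunk 2: at line 8 remove [hodg,fcp,mmn] add [fflix,uemu] -> 11 lines: xyovv wghzn esi exv jsxbt gqcsb dikzy hci fflix uemu pzkp
Hunk 3: at line 3 remove [exv] add [dwzc] -> 11 lines: xyovv wghzn esi dwzc jsxbt gqcsb dikzy hci fflix uemu pzkp
Hunk 4: at line 7 remove [fflix] add [vwvgp,wddl,nskf] -> 13 lines: xyovv wghzn esi dwzc jsxbt gqcsb dikzy hci vwvgp wddl nskf uemu pzkp
Final line 11: nskf

Answer: nskf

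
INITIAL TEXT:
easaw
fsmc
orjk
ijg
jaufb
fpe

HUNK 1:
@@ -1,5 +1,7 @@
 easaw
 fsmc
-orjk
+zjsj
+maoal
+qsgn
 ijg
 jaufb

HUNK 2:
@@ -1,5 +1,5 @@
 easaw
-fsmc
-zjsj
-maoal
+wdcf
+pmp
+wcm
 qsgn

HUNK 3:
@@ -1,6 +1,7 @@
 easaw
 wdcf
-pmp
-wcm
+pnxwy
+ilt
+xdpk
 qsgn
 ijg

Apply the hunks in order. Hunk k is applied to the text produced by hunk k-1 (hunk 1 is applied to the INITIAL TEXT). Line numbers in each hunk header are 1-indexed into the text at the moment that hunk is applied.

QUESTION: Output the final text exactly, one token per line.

Answer: easaw
wdcf
pnxwy
ilt
xdpk
qsgn
ijg
jaufb
fpe

Derivation:
Hunk 1: at line 1 remove [orjk] add [zjsj,maoal,qsgn] -> 8 lines: easaw fsmc zjsj maoal qsgn ijg jaufb fpe
Hunk 2: at line 1 remove [fsmc,zjsj,maoal] add [wdcf,pmp,wcm] -> 8 lines: easaw wdcf pmp wcm qsgn ijg jaufb fpe
Hunk 3: at line 1 remove [pmp,wcm] add [pnxwy,ilt,xdpk] -> 9 lines: easaw wdcf pnxwy ilt xdpk qsgn ijg jaufb fpe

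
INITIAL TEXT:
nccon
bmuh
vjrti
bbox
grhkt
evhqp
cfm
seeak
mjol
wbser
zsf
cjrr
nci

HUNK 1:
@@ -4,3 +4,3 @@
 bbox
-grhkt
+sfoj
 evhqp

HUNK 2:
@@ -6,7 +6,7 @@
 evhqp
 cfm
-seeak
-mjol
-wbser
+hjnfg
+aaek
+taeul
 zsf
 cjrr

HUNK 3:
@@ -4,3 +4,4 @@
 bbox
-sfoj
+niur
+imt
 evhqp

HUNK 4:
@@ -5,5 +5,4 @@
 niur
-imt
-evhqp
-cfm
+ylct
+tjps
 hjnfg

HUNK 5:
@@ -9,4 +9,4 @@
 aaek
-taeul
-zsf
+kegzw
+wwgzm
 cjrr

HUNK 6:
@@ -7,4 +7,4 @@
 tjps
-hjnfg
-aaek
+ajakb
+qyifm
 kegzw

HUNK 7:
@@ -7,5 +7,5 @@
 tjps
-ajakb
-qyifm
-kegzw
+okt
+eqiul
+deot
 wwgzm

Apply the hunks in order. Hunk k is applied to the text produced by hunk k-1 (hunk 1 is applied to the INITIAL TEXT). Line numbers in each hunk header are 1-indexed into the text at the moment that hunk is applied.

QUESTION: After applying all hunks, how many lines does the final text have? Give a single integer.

Answer: 13

Derivation:
Hunk 1: at line 4 remove [grhkt] add [sfoj] -> 13 lines: nccon bmuh vjrti bbox sfoj evhqp cfm seeak mjol wbser zsf cjrr nci
Hunk 2: at line 6 remove [seeak,mjol,wbser] add [hjnfg,aaek,taeul] -> 13 lines: nccon bmuh vjrti bbox sfoj evhqp cfm hjnfg aaek taeul zsf cjrr nci
Hunk 3: at line 4 remove [sfoj] add [niur,imt] -> 14 lines: nccon bmuh vjrti bbox niur imt evhqp cfm hjnfg aaek taeul zsf cjrr nci
Hunk 4: at line 5 remove [imt,evhqp,cfm] add [ylct,tjps] -> 13 lines: nccon bmuh vjrti bbox niur ylct tjps hjnfg aaek taeul zsf cjrr nci
Hunk 5: at line 9 remove [taeul,zsf] add [kegzw,wwgzm] -> 13 lines: nccon bmuh vjrti bbox niur ylct tjps hjnfg aaek kegzw wwgzm cjrr nci
Hunk 6: at line 7 remove [hjnfg,aaek] add [ajakb,qyifm] -> 13 lines: nccon bmuh vjrti bbox niur ylct tjps ajakb qyifm kegzw wwgzm cjrr nci
Hunk 7: at line 7 remove [ajakb,qyifm,kegzw] add [okt,eqiul,deot] -> 13 lines: nccon bmuh vjrti bbox niur ylct tjps okt eqiul deot wwgzm cjrr nci
Final line count: 13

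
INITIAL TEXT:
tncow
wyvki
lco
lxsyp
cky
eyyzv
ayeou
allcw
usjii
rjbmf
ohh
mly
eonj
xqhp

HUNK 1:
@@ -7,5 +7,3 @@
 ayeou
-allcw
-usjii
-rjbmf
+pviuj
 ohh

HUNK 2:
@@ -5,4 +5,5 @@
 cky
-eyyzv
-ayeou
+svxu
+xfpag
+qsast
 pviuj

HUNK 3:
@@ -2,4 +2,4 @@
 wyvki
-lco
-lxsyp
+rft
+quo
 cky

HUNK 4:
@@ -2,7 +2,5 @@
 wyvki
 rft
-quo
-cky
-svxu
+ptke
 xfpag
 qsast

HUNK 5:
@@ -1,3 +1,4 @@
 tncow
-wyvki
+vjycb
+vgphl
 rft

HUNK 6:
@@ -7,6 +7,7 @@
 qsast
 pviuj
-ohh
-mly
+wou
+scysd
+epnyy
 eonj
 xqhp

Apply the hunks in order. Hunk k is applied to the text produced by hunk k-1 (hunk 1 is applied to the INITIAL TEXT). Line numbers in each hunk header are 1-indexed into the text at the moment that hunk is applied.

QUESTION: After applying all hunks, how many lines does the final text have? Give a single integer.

Answer: 13

Derivation:
Hunk 1: at line 7 remove [allcw,usjii,rjbmf] add [pviuj] -> 12 lines: tncow wyvki lco lxsyp cky eyyzv ayeou pviuj ohh mly eonj xqhp
Hunk 2: at line 5 remove [eyyzv,ayeou] add [svxu,xfpag,qsast] -> 13 lines: tncow wyvki lco lxsyp cky svxu xfpag qsast pviuj ohh mly eonj xqhp
Hunk 3: at line 2 remove [lco,lxsyp] add [rft,quo] -> 13 lines: tncow wyvki rft quo cky svxu xfpag qsast pviuj ohh mly eonj xqhp
Hunk 4: at line 2 remove [quo,cky,svxu] add [ptke] -> 11 lines: tncow wyvki rft ptke xfpag qsast pviuj ohh mly eonj xqhp
Hunk 5: at line 1 remove [wyvki] add [vjycb,vgphl] -> 12 lines: tncow vjycb vgphl rft ptke xfpag qsast pviuj ohh mly eonj xqhp
Hunk 6: at line 7 remove [ohh,mly] add [wou,scysd,epnyy] -> 13 lines: tncow vjycb vgphl rft ptke xfpag qsast pviuj wou scysd epnyy eonj xqhp
Final line count: 13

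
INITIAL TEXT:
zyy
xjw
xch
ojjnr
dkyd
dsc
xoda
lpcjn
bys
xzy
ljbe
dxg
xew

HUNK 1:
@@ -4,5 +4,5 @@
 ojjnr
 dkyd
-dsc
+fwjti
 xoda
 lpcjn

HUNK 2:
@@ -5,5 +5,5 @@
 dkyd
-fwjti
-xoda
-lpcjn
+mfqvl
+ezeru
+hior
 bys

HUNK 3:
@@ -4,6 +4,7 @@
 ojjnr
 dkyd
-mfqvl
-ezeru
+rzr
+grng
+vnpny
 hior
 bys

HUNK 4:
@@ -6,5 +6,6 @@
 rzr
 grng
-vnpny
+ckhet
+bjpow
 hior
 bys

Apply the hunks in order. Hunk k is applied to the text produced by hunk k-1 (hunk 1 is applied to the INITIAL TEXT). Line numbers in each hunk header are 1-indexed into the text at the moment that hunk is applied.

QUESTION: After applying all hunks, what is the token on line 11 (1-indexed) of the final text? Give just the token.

Hunk 1: at line 4 remove [dsc] add [fwjti] -> 13 lines: zyy xjw xch ojjnr dkyd fwjti xoda lpcjn bys xzy ljbe dxg xew
Hunk 2: at line 5 remove [fwjti,xoda,lpcjn] add [mfqvl,ezeru,hior] -> 13 lines: zyy xjw xch ojjnr dkyd mfqvl ezeru hior bys xzy ljbe dxg xew
Hunk 3: at line 4 remove [mfqvl,ezeru] add [rzr,grng,vnpny] -> 14 lines: zyy xjw xch ojjnr dkyd rzr grng vnpny hior bys xzy ljbe dxg xew
Hunk 4: at line 6 remove [vnpny] add [ckhet,bjpow] -> 15 lines: zyy xjw xch ojjnr dkyd rzr grng ckhet bjpow hior bys xzy ljbe dxg xew
Final line 11: bys

Answer: bys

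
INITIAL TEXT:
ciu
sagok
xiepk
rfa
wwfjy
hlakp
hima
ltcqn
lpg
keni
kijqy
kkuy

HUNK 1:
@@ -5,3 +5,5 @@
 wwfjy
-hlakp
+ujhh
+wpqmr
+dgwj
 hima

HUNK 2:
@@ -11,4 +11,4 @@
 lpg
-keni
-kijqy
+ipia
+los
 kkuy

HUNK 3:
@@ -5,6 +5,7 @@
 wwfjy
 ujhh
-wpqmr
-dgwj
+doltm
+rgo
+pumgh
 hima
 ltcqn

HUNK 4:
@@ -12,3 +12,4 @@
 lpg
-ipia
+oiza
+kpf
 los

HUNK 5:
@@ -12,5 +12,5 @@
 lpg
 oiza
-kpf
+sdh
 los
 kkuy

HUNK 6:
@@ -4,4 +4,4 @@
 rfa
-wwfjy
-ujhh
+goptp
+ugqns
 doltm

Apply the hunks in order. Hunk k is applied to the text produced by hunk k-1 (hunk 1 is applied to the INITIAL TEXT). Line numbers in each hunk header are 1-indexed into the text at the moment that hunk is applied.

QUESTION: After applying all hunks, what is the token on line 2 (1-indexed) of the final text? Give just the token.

Hunk 1: at line 5 remove [hlakp] add [ujhh,wpqmr,dgwj] -> 14 lines: ciu sagok xiepk rfa wwfjy ujhh wpqmr dgwj hima ltcqn lpg keni kijqy kkuy
Hunk 2: at line 11 remove [keni,kijqy] add [ipia,los] -> 14 lines: ciu sagok xiepk rfa wwfjy ujhh wpqmr dgwj hima ltcqn lpg ipia los kkuy
Hunk 3: at line 5 remove [wpqmr,dgwj] add [doltm,rgo,pumgh] -> 15 lines: ciu sagok xiepk rfa wwfjy ujhh doltm rgo pumgh hima ltcqn lpg ipia los kkuy
Hunk 4: at line 12 remove [ipia] add [oiza,kpf] -> 16 lines: ciu sagok xiepk rfa wwfjy ujhh doltm rgo pumgh hima ltcqn lpg oiza kpf los kkuy
Hunk 5: at line 12 remove [kpf] add [sdh] -> 16 lines: ciu sagok xiepk rfa wwfjy ujhh doltm rgo pumgh hima ltcqn lpg oiza sdh los kkuy
Hunk 6: at line 4 remove [wwfjy,ujhh] add [goptp,ugqns] -> 16 lines: ciu sagok xiepk rfa goptp ugqns doltm rgo pumgh hima ltcqn lpg oiza sdh los kkuy
Final line 2: sagok

Answer: sagok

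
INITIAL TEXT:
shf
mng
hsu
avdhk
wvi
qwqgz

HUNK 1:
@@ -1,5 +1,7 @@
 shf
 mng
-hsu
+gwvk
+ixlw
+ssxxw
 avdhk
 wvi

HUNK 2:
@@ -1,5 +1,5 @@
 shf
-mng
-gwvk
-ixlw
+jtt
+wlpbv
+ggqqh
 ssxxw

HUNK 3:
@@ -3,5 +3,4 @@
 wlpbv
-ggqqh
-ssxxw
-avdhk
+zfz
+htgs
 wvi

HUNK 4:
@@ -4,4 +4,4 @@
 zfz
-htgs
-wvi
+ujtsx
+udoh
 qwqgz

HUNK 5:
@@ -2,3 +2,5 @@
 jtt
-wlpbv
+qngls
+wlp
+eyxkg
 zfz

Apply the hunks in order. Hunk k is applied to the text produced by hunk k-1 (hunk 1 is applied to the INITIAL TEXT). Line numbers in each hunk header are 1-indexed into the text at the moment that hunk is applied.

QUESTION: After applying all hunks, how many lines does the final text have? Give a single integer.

Answer: 9

Derivation:
Hunk 1: at line 1 remove [hsu] add [gwvk,ixlw,ssxxw] -> 8 lines: shf mng gwvk ixlw ssxxw avdhk wvi qwqgz
Hunk 2: at line 1 remove [mng,gwvk,ixlw] add [jtt,wlpbv,ggqqh] -> 8 lines: shf jtt wlpbv ggqqh ssxxw avdhk wvi qwqgz
Hunk 3: at line 3 remove [ggqqh,ssxxw,avdhk] add [zfz,htgs] -> 7 lines: shf jtt wlpbv zfz htgs wvi qwqgz
Hunk 4: at line 4 remove [htgs,wvi] add [ujtsx,udoh] -> 7 lines: shf jtt wlpbv zfz ujtsx udoh qwqgz
Hunk 5: at line 2 remove [wlpbv] add [qngls,wlp,eyxkg] -> 9 lines: shf jtt qngls wlp eyxkg zfz ujtsx udoh qwqgz
Final line count: 9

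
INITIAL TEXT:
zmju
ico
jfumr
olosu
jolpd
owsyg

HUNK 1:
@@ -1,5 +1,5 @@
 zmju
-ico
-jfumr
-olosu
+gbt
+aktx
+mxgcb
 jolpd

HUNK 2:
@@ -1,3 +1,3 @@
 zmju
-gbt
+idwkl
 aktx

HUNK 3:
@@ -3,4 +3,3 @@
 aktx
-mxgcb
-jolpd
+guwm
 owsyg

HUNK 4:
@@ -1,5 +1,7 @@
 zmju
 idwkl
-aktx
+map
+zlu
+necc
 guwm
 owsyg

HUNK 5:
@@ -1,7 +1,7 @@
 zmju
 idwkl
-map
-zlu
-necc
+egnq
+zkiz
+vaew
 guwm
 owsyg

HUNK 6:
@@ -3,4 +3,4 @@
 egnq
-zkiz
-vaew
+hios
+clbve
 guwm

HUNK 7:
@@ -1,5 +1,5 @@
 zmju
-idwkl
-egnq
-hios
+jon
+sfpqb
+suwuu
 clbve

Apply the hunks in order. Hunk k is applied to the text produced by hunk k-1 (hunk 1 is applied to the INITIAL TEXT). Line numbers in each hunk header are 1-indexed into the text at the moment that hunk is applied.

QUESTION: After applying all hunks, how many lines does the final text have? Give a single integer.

Answer: 7

Derivation:
Hunk 1: at line 1 remove [ico,jfumr,olosu] add [gbt,aktx,mxgcb] -> 6 lines: zmju gbt aktx mxgcb jolpd owsyg
Hunk 2: at line 1 remove [gbt] add [idwkl] -> 6 lines: zmju idwkl aktx mxgcb jolpd owsyg
Hunk 3: at line 3 remove [mxgcb,jolpd] add [guwm] -> 5 lines: zmju idwkl aktx guwm owsyg
Hunk 4: at line 1 remove [aktx] add [map,zlu,necc] -> 7 lines: zmju idwkl map zlu necc guwm owsyg
Hunk 5: at line 1 remove [map,zlu,necc] add [egnq,zkiz,vaew] -> 7 lines: zmju idwkl egnq zkiz vaew guwm owsyg
Hunk 6: at line 3 remove [zkiz,vaew] add [hios,clbve] -> 7 lines: zmju idwkl egnq hios clbve guwm owsyg
Hunk 7: at line 1 remove [idwkl,egnq,hios] add [jon,sfpqb,suwuu] -> 7 lines: zmju jon sfpqb suwuu clbve guwm owsyg
Final line count: 7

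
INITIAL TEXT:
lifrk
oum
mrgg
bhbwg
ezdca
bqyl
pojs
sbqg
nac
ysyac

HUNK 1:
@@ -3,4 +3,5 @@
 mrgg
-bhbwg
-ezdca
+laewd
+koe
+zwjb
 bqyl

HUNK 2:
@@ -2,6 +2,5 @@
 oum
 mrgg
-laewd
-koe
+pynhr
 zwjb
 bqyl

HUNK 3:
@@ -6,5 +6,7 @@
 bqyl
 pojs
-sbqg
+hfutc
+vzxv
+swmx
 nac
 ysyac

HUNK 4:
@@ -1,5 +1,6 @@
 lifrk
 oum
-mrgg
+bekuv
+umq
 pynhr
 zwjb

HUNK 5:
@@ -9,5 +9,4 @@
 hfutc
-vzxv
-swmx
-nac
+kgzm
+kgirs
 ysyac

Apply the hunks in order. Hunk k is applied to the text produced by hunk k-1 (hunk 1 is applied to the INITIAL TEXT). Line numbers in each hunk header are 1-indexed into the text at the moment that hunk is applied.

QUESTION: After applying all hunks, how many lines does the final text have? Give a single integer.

Hunk 1: at line 3 remove [bhbwg,ezdca] add [laewd,koe,zwjb] -> 11 lines: lifrk oum mrgg laewd koe zwjb bqyl pojs sbqg nac ysyac
Hunk 2: at line 2 remove [laewd,koe] add [pynhr] -> 10 lines: lifrk oum mrgg pynhr zwjb bqyl pojs sbqg nac ysyac
Hunk 3: at line 6 remove [sbqg] add [hfutc,vzxv,swmx] -> 12 lines: lifrk oum mrgg pynhr zwjb bqyl pojs hfutc vzxv swmx nac ysyac
Hunk 4: at line 1 remove [mrgg] add [bekuv,umq] -> 13 lines: lifrk oum bekuv umq pynhr zwjb bqyl pojs hfutc vzxv swmx nac ysyac
Hunk 5: at line 9 remove [vzxv,swmx,nac] add [kgzm,kgirs] -> 12 lines: lifrk oum bekuv umq pynhr zwjb bqyl pojs hfutc kgzm kgirs ysyac
Final line count: 12

Answer: 12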